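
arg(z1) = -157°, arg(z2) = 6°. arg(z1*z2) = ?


arg(z1*z2) = -157° + 6° = -151°
Normalized to (-180°, 180°]: -151°

-151°


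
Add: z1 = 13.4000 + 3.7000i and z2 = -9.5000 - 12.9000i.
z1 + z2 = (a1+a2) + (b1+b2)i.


Real: 13.4 - 9.5 = 3.9
Imag: 3.7 - 12.9 = -9.2

3.9000 - 9.2000i


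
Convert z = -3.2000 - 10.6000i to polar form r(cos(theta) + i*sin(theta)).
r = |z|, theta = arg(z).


r = sqrt(10.24+112.36) = sqrt(122.6) = 11.0725
theta = atan2(-10.6, -3.2) = -106.7984 degrees

r = 11.0725, theta = -106.7984 degrees


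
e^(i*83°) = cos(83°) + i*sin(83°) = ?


cos(83°) = 0.1219
sin(83°) = 0.9925

e^(i*83°) = 0.1219 + 0.9925i


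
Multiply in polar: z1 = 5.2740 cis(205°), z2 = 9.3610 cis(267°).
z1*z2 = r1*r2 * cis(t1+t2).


r = 5.2740 * 9.3610 = 49.3699
theta = 205° + 267° = 472° = 112° (mod 360)

49.3699 cis(112°)


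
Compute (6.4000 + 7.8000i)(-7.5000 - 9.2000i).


Real = 6.4*(-7.5) - 7.8*(-9.2) = -48 - (-71.76) = 23.76
Imag = 6.4*(-9.2) - (7.5)*7.8 = -58.88 - (58.5) = -117.38

23.7600 - 117.3800i


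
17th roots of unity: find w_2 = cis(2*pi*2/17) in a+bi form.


Angle = 360*2/17 = 42.3529°
a = cos(42.3529°) = 0.7390
b = sin(42.3529°) = 0.6737

0.7390 + 0.6737i


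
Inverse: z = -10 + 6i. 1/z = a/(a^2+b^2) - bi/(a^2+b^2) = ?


|z|^2 = 100+36 = 136
1/z = (-10 - 6i)/136

1/z = -0.0735 - 0.0441i


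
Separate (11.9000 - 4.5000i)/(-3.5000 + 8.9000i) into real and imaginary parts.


Multiply by conjugate: (11.9000 - 4.5000i)(-3.5000 - 8.9000i) / ((-3.5)^2 + 8.9^2)
Numerator real = 11.9*(-3.5) - (4.5)*8.9 = -81.7
Numerator imag = -4.5*(-3.5) - 11.9*8.9 = -90.16
Denominator = 91.46
Re(z) = -81.7/91.46 = -0.8933
Im(z) = -90.16/91.46 = -0.9858

Re(z) = -0.8933, Im(z) = -0.9858


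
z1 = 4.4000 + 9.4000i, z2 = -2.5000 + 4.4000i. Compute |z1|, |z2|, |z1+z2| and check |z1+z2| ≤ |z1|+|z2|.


|z1| = sqrt(4.4^2 + 9.4^2) = sqrt(107.72) = 10.3788
|z2| = sqrt((-2.5)^2 + 4.4^2) = sqrt(25.61) = 5.0606
z1+z2 = 1.9000 + 13.8000i
|z1+z2| = sqrt(194.05) = 13.9302
|z1|+|z2| = 10.3788 + 5.0606 = 15.4394

|z1+z2| = 13.9302 ≤ |z1|+|z2| = 15.4394 (verified)


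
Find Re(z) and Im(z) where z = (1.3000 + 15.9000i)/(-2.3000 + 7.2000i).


Multiply by conjugate: (1.3000 + 15.9000i)(-2.3000 - 7.2000i) / ((-2.3)^2 + 7.2^2)
Numerator real = 1.3*(-2.3) + 15.9*7.2 = 111.49
Numerator imag = 15.9*(-2.3) - 1.3*7.2 = -45.93
Denominator = 57.13
Re(z) = 111.49/57.13 = 1.9515
Im(z) = -45.93/57.13 = -0.8040

Re(z) = 1.9515, Im(z) = -0.8040


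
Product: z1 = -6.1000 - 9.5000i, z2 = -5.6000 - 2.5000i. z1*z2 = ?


Real = -6.1*(-5.6) - (-9.5)*(-2.5) = 34.16 - 23.75 = 10.41
Imag = -6.1*(-2.5) - (5.6)*(-9.5) = 15.25 + 53.2 = 68.45

10.4100 + 68.4500i


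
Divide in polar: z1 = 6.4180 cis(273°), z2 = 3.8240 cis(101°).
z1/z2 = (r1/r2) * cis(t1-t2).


r = 6.4180 / 3.8240 = 1.6783
theta = 273° - 101° = 172° = 172° (mod 360)

1.6783 cis(172°)


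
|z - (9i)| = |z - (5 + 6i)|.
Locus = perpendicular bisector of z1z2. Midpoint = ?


Equal distances means the locus is the perpendicular bisector of z1 and z2.
Midpoint = ((0+5)/2, (9+6)/2) = (2.5000, 7.5000)

Perpendicular bisector through (2.5000, 7.5000)


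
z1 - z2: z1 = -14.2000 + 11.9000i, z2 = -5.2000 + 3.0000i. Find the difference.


Real: -14.2 + 5.2 = -9
Imag: 11.9 - 3 = 8.9

-9.0000 + 8.9000i


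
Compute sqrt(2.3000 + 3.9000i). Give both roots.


|z| = sqrt(5.29+15.21) = 4.5277
sqrt((|z|+a)/2) = sqrt((4.5277+2.3)/2) = sqrt(3.4138) = 1.8477
sqrt((|z|-a)/2) = sqrt((4.5277-2.3)/2) = sqrt(1.1138) = 1.0554

±(1.8477 + 1.0554i) i.e. 1.8477 + 1.0554i and -1.8477 - 1.0554i


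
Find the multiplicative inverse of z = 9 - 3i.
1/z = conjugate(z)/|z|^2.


|z|^2 = 81+9 = 90
1/z = (9 + 3i)/90

1/z = 0.1000 + 0.0333i


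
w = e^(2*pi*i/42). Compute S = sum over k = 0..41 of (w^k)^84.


The roots are w_k = w^k with w = e^(2*pi*i/42), and (w^k)^84 = (w^84)^k.
So S = 1 + u + u^2 + ... + u^(41) with u = w^84.
84 = 2*42 + 0, so 84 is a multiple of 42 and u = (w^42)^2 = 1.
Every one of the 42 terms equals 1: S = 42

S = 42


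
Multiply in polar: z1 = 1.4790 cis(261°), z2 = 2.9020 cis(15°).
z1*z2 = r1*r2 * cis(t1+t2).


r = 1.4790 * 2.9020 = 4.2921
theta = 261° + 15° = 276° = 276° (mod 360)

4.2921 cis(276°)


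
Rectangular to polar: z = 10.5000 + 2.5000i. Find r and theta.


r = sqrt(110.25+6.25) = sqrt(116.5) = 10.7935
theta = atan2(2.5, 10.5) = 13.3925 degrees

r = 10.7935, theta = 13.3925 degrees


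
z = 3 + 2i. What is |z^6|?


|z| = sqrt(9+4) = sqrt(13) = 3.6056
|z^6| = |z|^6 = (sqrt(13))^6 = 13^3 = 2197

|z^6| = 2197


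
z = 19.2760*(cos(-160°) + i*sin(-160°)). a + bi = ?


a = 19.2760*cos(-160°) = 19.2760*(-0.93969) = -18.1135
b = 19.2760*sin(-160°) = 19.2760*(-0.34202) = -6.5928

-18.1135 - 6.5928i


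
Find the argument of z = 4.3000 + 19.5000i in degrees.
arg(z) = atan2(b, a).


Re = 4.3, Im = 19.5
arg = atan2(19.5, 4.3) = 77.5646 degrees

arg(z) = 77.5646 degrees


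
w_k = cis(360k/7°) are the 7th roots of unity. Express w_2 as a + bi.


Angle = 360*2/7 = 102.8571°
a = cos(102.8571°) = -0.2225
b = sin(102.8571°) = 0.9749

-0.2225 + 0.9749i


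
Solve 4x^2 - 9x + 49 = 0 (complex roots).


disc = (-9)^2 - 4*4*49 = 81 - 784 = -703
sqrt(|disc|) = sqrt(703) = 26.5141
Real part = 9/(2*4) = 1.1250
Imag part = 26.5141/(2*4) = 3.3143

1.1250 ± 3.3143i


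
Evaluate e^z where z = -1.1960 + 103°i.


e^-1.1960 = 0.3024
cos(103°) = -0.225
sin(103°) = 0.9744
Real = 0.3024*(-0.225) = -0.0680
Imag = 0.3024*0.9744 = 0.2947

-0.0680 + 0.2947i


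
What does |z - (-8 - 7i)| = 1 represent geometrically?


|z - z0| = r is a circle with center z0 and radius r.
Center = (-8, -7), radius = 1

Circle with center (-8, -7) and radius 1


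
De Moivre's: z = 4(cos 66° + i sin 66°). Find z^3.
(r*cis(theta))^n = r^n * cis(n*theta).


r^3 = 4^3 = 64
n*theta = 3*66° = 198° = 198° (mod 360)
a = 64*cos(198°) = -60.8676
b = 64*sin(198°) = -19.7771

64 cis(198°) = -60.8676 - 19.7771i


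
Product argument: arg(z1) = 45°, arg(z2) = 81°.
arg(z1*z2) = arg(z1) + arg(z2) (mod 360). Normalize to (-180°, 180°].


arg(z1*z2) = 45° + 81° = 126°
Normalized to (-180°, 180°]: 126°

126°


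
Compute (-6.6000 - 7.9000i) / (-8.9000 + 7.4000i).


Conjugate of z2 = -8.9000 - 7.4000i
Numerator: (-6.6000 - 7.9000i)(-8.9000 - 7.4000i) = 0.2800 + 119.1500i
Denominator: (-8.9)^2 + 7.4^2 = 133.97
Result = (0.2800 + 119.1500i)/133.97

0.0021 + 0.8894i


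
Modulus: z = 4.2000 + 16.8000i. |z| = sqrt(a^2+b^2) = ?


|z| = sqrt(4.2^2 + 16.8^2) = sqrt(17.64 + 282.24) = sqrt(299.88) = 17.3170

|z| = 17.3170


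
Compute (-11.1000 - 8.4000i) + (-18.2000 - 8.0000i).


Real: -11.1 - 18.2 = -29.3
Imag: -8.4 - 8 = -16.4

-29.3000 - 16.4000i


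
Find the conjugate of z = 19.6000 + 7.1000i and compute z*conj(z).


z_bar = 19.6000 - 7.1000i
z*z_bar = 19.6^2 + 7.1^2 = 384.16 + 50.41 = 434.57

z_bar = 19.6000 - 7.1000i, z*z_bar = 434.57


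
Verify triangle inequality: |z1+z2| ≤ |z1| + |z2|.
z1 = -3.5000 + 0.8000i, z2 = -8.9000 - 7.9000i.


|z1| = sqrt((-3.5)^2 + 0.8^2) = sqrt(12.89) = 3.5903
|z2| = sqrt((-8.9)^2 + (-7.9)^2) = sqrt(141.62) = 11.9004
z1+z2 = -12.4000 - 7.1000i
|z1+z2| = sqrt(204.17) = 14.2888
|z1|+|z2| = 3.5903 + 11.9004 = 15.4907

|z1+z2| = 14.2888 ≤ |z1|+|z2| = 15.4907 (verified)


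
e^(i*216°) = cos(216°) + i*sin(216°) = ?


cos(216°) = -0.8090
sin(216°) = -0.5878

e^(i*216°) = -0.8090 - 0.5878i


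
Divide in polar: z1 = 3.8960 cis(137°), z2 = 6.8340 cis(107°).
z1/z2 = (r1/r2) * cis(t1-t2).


r = 3.8960 / 6.8340 = 0.5701
theta = 137° - 107° = 30° = 30° (mod 360)

0.5701 cis(30°)


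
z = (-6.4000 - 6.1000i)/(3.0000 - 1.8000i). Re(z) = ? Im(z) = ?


Multiply by conjugate: (-6.4000 - 6.1000i)(3.0000 + 1.8000i) / (3^2 + (-1.8)^2)
Numerator real = -6.4*3 - (6.1)*(-1.8) = -8.22
Numerator imag = -6.1*3 - (-6.4)*(-1.8) = -29.82
Denominator = 12.24
Re(z) = -8.22/12.24 = -0.6716
Im(z) = -29.82/12.24 = -2.4363

Re(z) = -0.6716, Im(z) = -2.4363


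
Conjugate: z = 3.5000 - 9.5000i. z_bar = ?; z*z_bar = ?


z_bar = 3.5000 + 9.5000i
z*z_bar = 3.5^2 + (-9.5)^2 = 12.25 + 90.25 = 102.5

z_bar = 3.5000 + 9.5000i, z*z_bar = 102.5


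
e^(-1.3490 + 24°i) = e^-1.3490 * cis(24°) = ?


e^-1.3490 = 0.2595
cos(24°) = 0.9135
sin(24°) = 0.4067
Real = 0.2595*0.9135 = 0.2371
Imag = 0.2595*0.4067 = 0.1055

0.2371 + 0.1055i


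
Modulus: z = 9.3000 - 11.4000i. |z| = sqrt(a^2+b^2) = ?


|z| = sqrt(9.3^2 + (-11.4)^2) = sqrt(86.49 + 129.96) = sqrt(216.45) = 14.7122

|z| = 14.7122


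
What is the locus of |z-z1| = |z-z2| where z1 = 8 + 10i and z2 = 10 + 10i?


Equal distances means the locus is the perpendicular bisector of z1 and z2.
Midpoint = ((8+10)/2, (10+10)/2) = (9.0000, 10.0000)

Perpendicular bisector through (9.0000, 10.0000)


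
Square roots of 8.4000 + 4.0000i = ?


|z| = sqrt(70.56+16) = 9.3038
sqrt((|z|+a)/2) = sqrt((9.3038+8.4)/2) = sqrt(8.8519) = 2.9752
sqrt((|z|-a)/2) = sqrt((9.3038-8.4)/2) = sqrt(0.4519) = 0.6722

±(2.9752 + 0.6722i) i.e. 2.9752 + 0.6722i and -2.9752 - 0.6722i


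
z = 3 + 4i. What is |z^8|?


|z| = sqrt(9+16) = sqrt(25) = 5
|z^8| = |z|^8 = 5^8 = 390625

|z^8| = 390625


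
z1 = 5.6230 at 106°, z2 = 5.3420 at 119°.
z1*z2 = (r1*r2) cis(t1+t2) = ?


r = 5.6230 * 5.3420 = 30.0381
theta = 106° + 119° = 225° = 225° (mod 360)

30.0381 cis(225°)


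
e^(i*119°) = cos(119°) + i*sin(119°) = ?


cos(119°) = -0.4848
sin(119°) = 0.8746

e^(i*119°) = -0.4848 + 0.8746i


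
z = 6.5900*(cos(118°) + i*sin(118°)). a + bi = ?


a = 6.5900*cos(118°) = 6.5900*(-0.46947) = -3.0938
b = 6.5900*sin(118°) = 6.5900*0.88295 = 5.8186

-3.0938 + 5.8186i


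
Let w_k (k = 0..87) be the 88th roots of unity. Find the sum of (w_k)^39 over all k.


The roots are w_k = w^k with w = e^(2*pi*i/88), and (w^k)^39 = (w^39)^k.
So S = 1 + u + u^2 + ... + u^(87) with u = w^39.
39 = 0*88 + 39, so 39 is not a multiple of 88: u = w^39 ≠ 1 (w is a primitive 88th root), while u^88 = (w^88)^39 = 1.
Geometric series: S = (1 - u^88)/(1 - u) = (1 - 1)/(1 - u) = 0

S = 0


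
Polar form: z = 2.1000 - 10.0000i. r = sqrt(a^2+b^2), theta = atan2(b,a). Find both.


r = sqrt(4.41+100) = sqrt(104.41) = 10.2181
theta = atan2(-10, 2.1) = -78.1402 degrees

r = 10.2181, theta = -78.1402 degrees


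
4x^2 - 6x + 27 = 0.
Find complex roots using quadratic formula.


disc = (-6)^2 - 4*4*27 = 36 - 432 = -396
sqrt(|disc|) = sqrt(396) = 19.8997
Real part = 6/(2*4) = 0.7500
Imag part = 19.8997/(2*4) = 2.4875

0.7500 ± 2.4875i


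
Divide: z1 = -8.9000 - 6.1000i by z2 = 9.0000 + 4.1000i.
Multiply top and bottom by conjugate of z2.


Conjugate of z2 = 9.0000 - 4.1000i
Numerator: (-8.9000 - 6.1000i)(9.0000 - 4.1000i) = -105.1100 - 18.4100i
Denominator: 9^2 + 4.1^2 = 97.81
Result = (-105.1100 - 18.4100i)/97.81

-1.0746 - 0.1882i


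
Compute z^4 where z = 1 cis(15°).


r^4 = 1^4 = 1
n*theta = 4*15° = 60° = 60° (mod 360)
a = 1*cos(60°) = 0.5000
b = 1*sin(60°) = 0.8660

1 cis(60°) = 0.5000 + 0.8660i


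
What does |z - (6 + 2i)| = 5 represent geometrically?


|z - z0| = r is a circle with center z0 and radius r.
Center = (6, 2), radius = 5

Circle with center (6, 2) and radius 5


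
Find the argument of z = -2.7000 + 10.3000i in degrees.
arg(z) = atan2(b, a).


Re = -2.7, Im = 10.3
arg = atan2(10.3, -2.7) = 104.6888 degrees

arg(z) = 104.6888 degrees


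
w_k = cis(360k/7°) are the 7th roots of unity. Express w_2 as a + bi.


Angle = 360*2/7 = 102.8571°
a = cos(102.8571°) = -0.2225
b = sin(102.8571°) = 0.9749

-0.2225 + 0.9749i


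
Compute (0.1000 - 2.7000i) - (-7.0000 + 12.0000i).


Real: 0.1 + 7 = 7.1
Imag: -2.7 - 12 = -14.7

7.1000 - 14.7000i


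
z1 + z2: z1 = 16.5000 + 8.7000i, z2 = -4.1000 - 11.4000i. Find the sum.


Real: 16.5 - 4.1 = 12.4
Imag: 8.7 - 11.4 = -2.7

12.4000 - 2.7000i


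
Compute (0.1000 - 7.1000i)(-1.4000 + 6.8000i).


Real = 0.1*(-1.4) - (-7.1)*6.8 = -0.14 - (-48.28) = 48.14
Imag = 0.1*6.8 - (1.4)*(-7.1) = 0.68 + 9.94 = 10.62

48.1400 + 10.6200i


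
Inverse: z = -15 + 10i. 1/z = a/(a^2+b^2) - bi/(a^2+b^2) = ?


|z|^2 = 225+100 = 325
1/z = (-15 - 10i)/325

1/z = -0.0462 - 0.0308i


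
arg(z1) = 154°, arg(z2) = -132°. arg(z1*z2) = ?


arg(z1*z2) = 154° - 132° = 22°
Normalized to (-180°, 180°]: 22°

22°


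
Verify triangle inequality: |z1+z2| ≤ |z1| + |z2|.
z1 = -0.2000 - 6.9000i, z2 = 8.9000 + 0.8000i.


|z1| = sqrt((-0.2)^2 + (-6.9)^2) = sqrt(47.65) = 6.9029
|z2| = sqrt(8.9^2 + 0.8^2) = sqrt(79.85) = 8.9359
z1+z2 = 8.7000 - 6.1000i
|z1+z2| = sqrt(112.9) = 10.6254
|z1|+|z2| = 6.9029 + 8.9359 = 15.8388

|z1+z2| = 10.6254 ≤ |z1|+|z2| = 15.8388 (verified)


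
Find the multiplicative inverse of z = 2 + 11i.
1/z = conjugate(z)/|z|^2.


|z|^2 = 4+121 = 125
1/z = (2 - 11i)/125

1/z = 0.0160 - 0.0880i


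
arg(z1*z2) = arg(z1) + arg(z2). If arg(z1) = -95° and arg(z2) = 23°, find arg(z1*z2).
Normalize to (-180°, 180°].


arg(z1*z2) = -95° + 23° = -72°
Normalized to (-180°, 180°]: -72°

-72°


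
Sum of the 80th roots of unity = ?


The sum of all 80th roots of unity is 0.
Geometric series: (1 - w^80)/(1 - w) = (1-1)/(1-w) = 0 since w^80 = 1, w ≠ 1.
Alternatively: coefficient of z^79 in z^80 - 1 is 0.

0


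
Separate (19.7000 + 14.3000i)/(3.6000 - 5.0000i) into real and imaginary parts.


Multiply by conjugate: (19.7000 + 14.3000i)(3.6000 + 5.0000i) / (3.6^2 + (-5)^2)
Numerator real = 19.7*3.6 + 14.3*(-5) = -0.58
Numerator imag = 14.3*3.6 - 19.7*(-5) = 149.98
Denominator = 37.96
Re(z) = -0.58/37.96 = -0.0153
Im(z) = 149.98/37.96 = 3.9510

Re(z) = -0.0153, Im(z) = 3.9510


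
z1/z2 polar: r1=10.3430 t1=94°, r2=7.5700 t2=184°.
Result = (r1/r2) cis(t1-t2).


r = 10.3430 / 7.5700 = 1.3663
theta = 94° - 184° = -90° = 270° (mod 360)

1.3663 cis(270°)


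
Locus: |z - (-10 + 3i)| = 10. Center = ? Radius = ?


|z - z0| = r is a circle with center z0 and radius r.
Center = (-10, 3), radius = 10

Circle with center (-10, 3) and radius 10


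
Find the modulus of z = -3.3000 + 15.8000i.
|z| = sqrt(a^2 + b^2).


|z| = sqrt((-3.3)^2 + 15.8^2) = sqrt(10.89 + 249.64) = sqrt(260.53) = 16.1409

|z| = 16.1409


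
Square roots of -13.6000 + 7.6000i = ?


|z| = sqrt(184.96+57.76) = 15.5795
sqrt((|z|+a)/2) = sqrt((15.5795+(-13.6))/2) = sqrt(0.9897) = 0.9949
sqrt((|z|-a)/2) = sqrt((15.5795-(-13.6))/2) = sqrt(14.5897) = 3.8197

±(0.9949 + 3.8197i) i.e. 0.9949 + 3.8197i and -0.9949 - 3.8197i


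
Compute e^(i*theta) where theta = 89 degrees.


cos(89°) = 0.0175
sin(89°) = 0.9998

e^(i*89°) = 0.0175 + 0.9998i


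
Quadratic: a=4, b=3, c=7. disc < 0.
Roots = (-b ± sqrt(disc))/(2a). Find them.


disc = 3^2 - 4*4*7 = 9 - 112 = -103
sqrt(|disc|) = sqrt(103) = 10.1489
Real part = -3/(2*4) = -0.3750
Imag part = 10.1489/(2*4) = 1.2686

-0.3750 ± 1.2686i


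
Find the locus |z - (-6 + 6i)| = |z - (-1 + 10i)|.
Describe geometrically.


Equal distances means the locus is the perpendicular bisector of z1 and z2.
Midpoint = ((-6+(-1))/2, (6+10)/2) = (-3.5000, 8.0000)

Perpendicular bisector through (-3.5000, 8.0000)


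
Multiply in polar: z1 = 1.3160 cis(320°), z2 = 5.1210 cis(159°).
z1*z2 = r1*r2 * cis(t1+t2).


r = 1.3160 * 5.1210 = 6.7392
theta = 320° + 159° = 479° = 119° (mod 360)

6.7392 cis(119°)


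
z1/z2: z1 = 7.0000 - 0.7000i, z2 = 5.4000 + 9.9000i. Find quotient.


Conjugate of z2 = 5.4000 - 9.9000i
Numerator: (7.0000 - 0.7000i)(5.4000 - 9.9000i) = 30.8700 - 73.0800i
Denominator: 5.4^2 + 9.9^2 = 127.17
Result = (30.8700 - 73.0800i)/127.17

0.2427 - 0.5747i


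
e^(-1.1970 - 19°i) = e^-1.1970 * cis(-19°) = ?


e^-1.1970 = 0.3021
cos(-19°) = 0.9455
sin(-19°) = -0.3256
Real = 0.3021*0.9455 = 0.2856
Imag = 0.3021*(-0.3256) = -0.0984

0.2856 - 0.0984i


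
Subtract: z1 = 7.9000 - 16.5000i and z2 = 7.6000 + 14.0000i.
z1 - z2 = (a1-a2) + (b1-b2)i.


Real: 7.9 - 7.6 = 0.3
Imag: -16.5 - 14 = -30.5

0.3000 - 30.5000i


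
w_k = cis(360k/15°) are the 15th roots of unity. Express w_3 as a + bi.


Angle = 360*3/15 = 72°
a = cos(72°) = 0.3090
b = sin(72°) = 0.9511

0.3090 + 0.9511i


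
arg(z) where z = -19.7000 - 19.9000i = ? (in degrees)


Re = -19.7, Im = -19.9
arg = atan2(-19.9, -19.7) = -134.7106 degrees

arg(z) = -134.7106 degrees


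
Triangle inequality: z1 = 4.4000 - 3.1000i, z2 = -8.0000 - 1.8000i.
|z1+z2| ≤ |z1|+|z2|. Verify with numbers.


|z1| = sqrt(4.4^2 + (-3.1)^2) = sqrt(28.97) = 5.3824
|z2| = sqrt((-8)^2 + (-1.8)^2) = sqrt(67.24) = 8.2000
z1+z2 = -3.6000 - 4.9000i
|z1+z2| = sqrt(36.97) = 6.0803
|z1|+|z2| = 5.3824 + 8.2000 = 13.5824

|z1+z2| = 6.0803 ≤ |z1|+|z2| = 13.5824 (verified)


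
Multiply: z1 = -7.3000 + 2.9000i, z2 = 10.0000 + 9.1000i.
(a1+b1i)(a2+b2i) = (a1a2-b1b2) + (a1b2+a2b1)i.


Real = -7.3*10 - 2.9*9.1 = -73 - 26.39 = -99.39
Imag = -7.3*9.1 + 10*2.9 = -66.43 + 29 = -37.43

-99.3900 - 37.4300i


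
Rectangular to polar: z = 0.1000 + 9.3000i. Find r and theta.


r = sqrt(0.01+86.49) = sqrt(86.5) = 9.3005
theta = atan2(9.3, 0.1) = 89.3839 degrees

r = 9.3005, theta = 89.3839 degrees


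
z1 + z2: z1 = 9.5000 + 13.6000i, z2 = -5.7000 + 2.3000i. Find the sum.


Real: 9.5 - 5.7 = 3.8
Imag: 13.6 + 2.3 = 15.9

3.8000 + 15.9000i


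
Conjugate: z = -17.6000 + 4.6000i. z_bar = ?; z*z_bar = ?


z_bar = -17.6000 - 4.6000i
z*z_bar = (-17.6)^2 + 4.6^2 = 309.76 + 21.16 = 330.92

z_bar = -17.6000 - 4.6000i, z*z_bar = 330.92


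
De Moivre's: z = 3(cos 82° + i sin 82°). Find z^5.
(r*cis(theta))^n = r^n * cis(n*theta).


r^5 = 3^5 = 243
n*theta = 5*82° = 410° = 50° (mod 360)
a = 243*cos(50°) = 156.1974
b = 243*sin(50°) = 186.1488

243 cis(50°) = 156.1974 + 186.1488i


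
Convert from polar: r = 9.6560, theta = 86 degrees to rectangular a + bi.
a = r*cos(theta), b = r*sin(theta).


a = 9.6560*cos(86°) = 9.6560*0.06976 = 0.6736
b = 9.6560*sin(86°) = 9.6560*0.997564 = 9.6325

0.6736 + 9.6325i


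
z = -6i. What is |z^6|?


|z| = sqrt(0+36) = sqrt(36) = 6
|z^6| = |z|^6 = 6^6 = 46656

|z^6| = 46656


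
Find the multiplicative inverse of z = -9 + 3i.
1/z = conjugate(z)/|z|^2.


|z|^2 = 81+9 = 90
1/z = (-9 - 3i)/90

1/z = -0.1000 - 0.0333i


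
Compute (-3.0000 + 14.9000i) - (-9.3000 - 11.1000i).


Real: -3 + 9.3 = 6.3
Imag: 14.9 + 11.1 = 26

6.3000 + 26.0000i


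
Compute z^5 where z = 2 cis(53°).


r^5 = 2^5 = 32
n*theta = 5*53° = 265° = 265° (mod 360)
a = 32*cos(265°) = -2.7890
b = 32*sin(265°) = -31.8782

32 cis(265°) = -2.7890 - 31.8782i


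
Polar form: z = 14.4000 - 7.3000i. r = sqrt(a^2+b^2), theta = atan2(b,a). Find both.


r = sqrt(207.36+53.29) = sqrt(260.65) = 16.1447
theta = atan2(-7.3, 14.4) = -26.8825 degrees

r = 16.1447, theta = -26.8825 degrees


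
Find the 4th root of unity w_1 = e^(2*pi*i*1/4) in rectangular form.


Angle = 360*1/4 = 90°
a = cos(90°) = 0
b = sin(90°) = 1.0000

0 + 1.0000i


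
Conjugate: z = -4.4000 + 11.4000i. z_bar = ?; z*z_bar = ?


z_bar = -4.4000 - 11.4000i
z*z_bar = (-4.4)^2 + 11.4^2 = 19.36 + 129.96 = 149.32

z_bar = -4.4000 - 11.4000i, z*z_bar = 149.32


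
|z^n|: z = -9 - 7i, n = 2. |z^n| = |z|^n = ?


|z| = sqrt(81+49) = sqrt(130) = 11.4018
|z^2| = |z|^2 = (sqrt(130))^2 = 130

|z^2| = 130


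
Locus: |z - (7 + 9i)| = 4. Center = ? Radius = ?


|z - z0| = r is a circle with center z0 and radius r.
Center = (7, 9), radius = 4

Circle with center (7, 9) and radius 4


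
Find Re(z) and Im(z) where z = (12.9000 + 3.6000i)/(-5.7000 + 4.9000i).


Multiply by conjugate: (12.9000 + 3.6000i)(-5.7000 - 4.9000i) / ((-5.7)^2 + 4.9^2)
Numerator real = 12.9*(-5.7) + 3.6*4.9 = -55.89
Numerator imag = 3.6*(-5.7) - 12.9*4.9 = -83.73
Denominator = 56.5
Re(z) = -55.89/56.5 = -0.9892
Im(z) = -83.73/56.5 = -1.4819

Re(z) = -0.9892, Im(z) = -1.4819


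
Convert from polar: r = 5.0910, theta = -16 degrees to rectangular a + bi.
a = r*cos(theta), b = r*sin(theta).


a = 5.0910*cos(-16°) = 5.0910*0.96126 = 4.8938
b = 5.0910*sin(-16°) = 5.0910*(-0.27564) = -1.4033

4.8938 - 1.4033i


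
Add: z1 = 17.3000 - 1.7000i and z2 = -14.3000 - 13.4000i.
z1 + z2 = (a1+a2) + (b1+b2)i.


Real: 17.3 - 14.3 = 3
Imag: -1.7 - 13.4 = -15.1

3.0000 - 15.1000i


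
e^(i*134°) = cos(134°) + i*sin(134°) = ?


cos(134°) = -0.6947
sin(134°) = 0.7193

e^(i*134°) = -0.6947 + 0.7193i


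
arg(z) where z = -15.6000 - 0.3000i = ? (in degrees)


Re = -15.6, Im = -0.3
arg = atan2(-0.3, -15.6) = -178.8983 degrees

arg(z) = -178.8983 degrees


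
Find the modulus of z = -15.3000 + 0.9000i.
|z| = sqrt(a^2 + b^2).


|z| = sqrt((-15.3)^2 + 0.9^2) = sqrt(234.09 + 0.81) = sqrt(234.9) = 15.3264

|z| = 15.3264


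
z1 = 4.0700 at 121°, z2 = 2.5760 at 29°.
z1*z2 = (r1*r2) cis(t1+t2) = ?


r = 4.0700 * 2.5760 = 10.4843
theta = 121° + 29° = 150° = 150° (mod 360)

10.4843 cis(150°)


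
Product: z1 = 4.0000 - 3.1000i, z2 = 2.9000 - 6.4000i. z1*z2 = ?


Real = 4*2.9 - (-3.1)*(-6.4) = 11.6 - 19.84 = -8.24
Imag = 4*(-6.4) + 2.9*(-3.1) = -25.6 - (8.99) = -34.59

-8.2400 - 34.5900i


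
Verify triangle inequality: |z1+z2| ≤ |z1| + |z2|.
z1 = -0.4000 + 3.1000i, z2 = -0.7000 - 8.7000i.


|z1| = sqrt((-0.4)^2 + 3.1^2) = sqrt(9.77) = 3.1257
|z2| = sqrt((-0.7)^2 + (-8.7)^2) = sqrt(76.18) = 8.7281
z1+z2 = -1.1000 - 5.6000i
|z1+z2| = sqrt(32.57) = 5.7070
|z1|+|z2| = 3.1257 + 8.7281 = 11.8538

|z1+z2| = 5.7070 ≤ |z1|+|z2| = 11.8538 (verified)


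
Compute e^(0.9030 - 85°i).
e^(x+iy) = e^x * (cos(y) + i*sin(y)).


e^0.9030 = 2.4670
cos(-85°) = 0.08716
sin(-85°) = -0.9962
Real = 2.4670*0.08716 = 0.2150
Imag = 2.4670*(-0.9962) = -2.4576

0.2150 - 2.4576i


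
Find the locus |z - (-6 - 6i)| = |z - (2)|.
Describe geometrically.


Equal distances means the locus is the perpendicular bisector of z1 and z2.
Midpoint = ((-6+2)/2, (-6+0)/2) = (-2.0000, -3.0000)

Perpendicular bisector through (-2.0000, -3.0000)


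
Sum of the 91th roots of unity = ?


The sum of all 91th roots of unity is 0.
Geometric series: (1 - w^91)/(1 - w) = (1-1)/(1-w) = 0 since w^91 = 1, w ≠ 1.
Alternatively: coefficient of z^90 in z^91 - 1 is 0.

0


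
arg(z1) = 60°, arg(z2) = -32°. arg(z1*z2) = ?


arg(z1*z2) = 60° - 32° = 28°
Normalized to (-180°, 180°]: 28°

28°


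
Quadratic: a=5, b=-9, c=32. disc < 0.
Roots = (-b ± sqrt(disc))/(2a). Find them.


disc = (-9)^2 - 4*5*32 = 81 - 640 = -559
sqrt(|disc|) = sqrt(559) = 23.6432
Real part = 9/(2*5) = 0.9000
Imag part = 23.6432/(2*5) = 2.3643

0.9000 ± 2.3643i


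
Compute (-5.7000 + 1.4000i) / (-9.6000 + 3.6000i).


Conjugate of z2 = -9.6000 - 3.6000i
Numerator: (-5.7000 + 1.4000i)(-9.6000 - 3.6000i) = 59.7600 + 7.0800i
Denominator: (-9.6)^2 + 3.6^2 = 105.12
Result = (59.7600 + 7.0800i)/105.12

0.5685 + 0.0674i


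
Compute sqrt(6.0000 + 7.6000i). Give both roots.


|z| = sqrt(36+57.76) = 9.6830
sqrt((|z|+a)/2) = sqrt((9.6830+6)/2) = sqrt(7.8415) = 2.8003
sqrt((|z|-a)/2) = sqrt((9.6830-6)/2) = sqrt(1.8415) = 1.3570

±(2.8003 + 1.3570i) i.e. 2.8003 + 1.3570i and -2.8003 - 1.3570i


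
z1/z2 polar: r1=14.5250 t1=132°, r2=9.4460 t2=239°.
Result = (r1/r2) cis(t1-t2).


r = 14.5250 / 9.4460 = 1.5377
theta = 132° - 239° = -107° = 253° (mod 360)

1.5377 cis(253°)


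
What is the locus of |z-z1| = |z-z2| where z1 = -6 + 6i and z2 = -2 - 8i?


Equal distances means the locus is the perpendicular bisector of z1 and z2.
Midpoint = ((-6+(-2))/2, (6+(-8))/2) = (-4.0000, -1.0000)

Perpendicular bisector through (-4.0000, -1.0000)


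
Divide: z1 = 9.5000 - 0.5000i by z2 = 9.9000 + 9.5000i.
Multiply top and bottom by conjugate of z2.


Conjugate of z2 = 9.9000 - 9.5000i
Numerator: (9.5000 - 0.5000i)(9.9000 - 9.5000i) = 89.3000 - 95.2000i
Denominator: 9.9^2 + 9.5^2 = 188.26
Result = (89.3000 - 95.2000i)/188.26

0.4743 - 0.5057i


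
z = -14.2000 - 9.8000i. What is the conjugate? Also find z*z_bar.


z_bar = -14.2000 + 9.8000i
z*z_bar = (-14.2)^2 + (-9.8)^2 = 201.64 + 96.04 = 297.68

z_bar = -14.2000 + 9.8000i, z*z_bar = 297.68


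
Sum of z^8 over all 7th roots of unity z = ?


The roots are w_k = w^k with w = e^(2*pi*i/7), and (w^k)^8 = (w^8)^k.
So S = 1 + u + u^2 + ... + u^(6) with u = w^8.
8 = 1*7 + 1, so 8 is not a multiple of 7: u = (w^7)^1 * w^1 = w^1 ≠ 1 (w is a primitive 7th root), while u^7 = (w^7)^8 = 1.
Geometric series: S = (1 - u^7)/(1 - u) = (1 - 1)/(1 - u) = 0

S = 0


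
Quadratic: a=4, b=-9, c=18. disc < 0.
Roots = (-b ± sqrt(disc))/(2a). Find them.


disc = (-9)^2 - 4*4*18 = 81 - 288 = -207
sqrt(|disc|) = sqrt(207) = 14.3875
Real part = 9/(2*4) = 1.1250
Imag part = 14.3875/(2*4) = 1.7984

1.1250 ± 1.7984i


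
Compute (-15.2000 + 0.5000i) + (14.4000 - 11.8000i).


Real: -15.2 + 14.4 = -0.8
Imag: 0.5 - 11.8 = -11.3

-0.8000 - 11.3000i


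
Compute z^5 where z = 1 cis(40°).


r^5 = 1^5 = 1
n*theta = 5*40° = 200° = 200° (mod 360)
a = 1*cos(200°) = -0.9397
b = 1*sin(200°) = -0.3420

1 cis(200°) = -0.9397 - 0.3420i


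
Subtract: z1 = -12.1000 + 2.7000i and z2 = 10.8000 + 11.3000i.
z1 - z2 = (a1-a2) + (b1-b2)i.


Real: -12.1 - 10.8 = -22.9
Imag: 2.7 - 11.3 = -8.6

-22.9000 - 8.6000i


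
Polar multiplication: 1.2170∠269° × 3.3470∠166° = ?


r = 1.2170 * 3.3470 = 4.0733
theta = 269° + 166° = 435° = 75° (mod 360)

4.0733 cis(75°)


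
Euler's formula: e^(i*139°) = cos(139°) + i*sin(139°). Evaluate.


cos(139°) = -0.7547
sin(139°) = 0.6561

e^(i*139°) = -0.7547 + 0.6561i


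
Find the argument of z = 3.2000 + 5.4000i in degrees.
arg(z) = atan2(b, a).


Re = 3.2, Im = 5.4
arg = atan2(5.4, 3.2) = 59.3493 degrees

arg(z) = 59.3493 degrees


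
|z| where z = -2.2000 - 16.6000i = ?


|z| = sqrt((-2.2)^2 + (-16.6)^2) = sqrt(4.84 + 275.56) = sqrt(280.4) = 16.7451

|z| = 16.7451


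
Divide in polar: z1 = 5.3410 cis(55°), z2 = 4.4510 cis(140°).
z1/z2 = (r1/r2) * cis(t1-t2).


r = 5.3410 / 4.4510 = 1.2000
theta = 55° - 140° = -85° = 275° (mod 360)

1.2000 cis(275°)


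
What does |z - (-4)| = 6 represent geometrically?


|z - z0| = r is a circle with center z0 and radius r.
Center = (-4, 0), radius = 6

Circle with center (-4, 0) and radius 6


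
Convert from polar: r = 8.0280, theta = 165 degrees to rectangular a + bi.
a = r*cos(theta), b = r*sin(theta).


a = 8.0280*cos(165°) = 8.0280*(-0.96593) = -7.7545
b = 8.0280*sin(165°) = 8.0280*0.25882 = 2.0778

-7.7545 + 2.0778i


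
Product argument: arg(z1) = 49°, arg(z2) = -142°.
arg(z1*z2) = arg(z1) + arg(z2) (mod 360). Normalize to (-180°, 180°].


arg(z1*z2) = 49° - 142° = -93°
Normalized to (-180°, 180°]: -93°

-93°


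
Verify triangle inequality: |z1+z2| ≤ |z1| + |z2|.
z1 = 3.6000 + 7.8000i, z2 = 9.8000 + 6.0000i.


|z1| = sqrt(3.6^2 + 7.8^2) = sqrt(73.8) = 8.5907
|z2| = sqrt(9.8^2 + 6^2) = sqrt(132.04) = 11.4909
z1+z2 = 13.4000 + 13.8000i
|z1+z2| = sqrt(370) = 19.2354
|z1|+|z2| = 8.5907 + 11.4909 = 20.0816

|z1+z2| = 19.2354 ≤ |z1|+|z2| = 20.0816 (verified)


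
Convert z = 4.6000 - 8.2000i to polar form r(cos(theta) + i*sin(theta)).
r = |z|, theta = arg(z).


r = sqrt(21.16+67.24) = sqrt(88.4) = 9.4021
theta = atan2(-8.2, 4.6) = -60.7086 degrees

r = 9.4021, theta = -60.7086 degrees


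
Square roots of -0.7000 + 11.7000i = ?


|z| = sqrt(0.49+136.89) = 11.7209
sqrt((|z|+a)/2) = sqrt((11.7209+(-0.7))/2) = sqrt(5.5105) = 2.3474
sqrt((|z|-a)/2) = sqrt((11.7209-(-0.7))/2) = sqrt(6.2105) = 2.4921

±(2.3474 + 2.4921i) i.e. 2.3474 + 2.4921i and -2.3474 - 2.4921i


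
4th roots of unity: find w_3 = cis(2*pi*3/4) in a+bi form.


Angle = 360*3/4 = 270°
a = cos(270°) = 0
b = sin(270°) = -1.0000

0 - 1.0000i


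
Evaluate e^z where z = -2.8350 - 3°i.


e^-2.8350 = 0.0587
cos(-3°) = 0.9986
sin(-3°) = -0.0523
Real = 0.0587*0.9986 = 0.0586
Imag = 0.0587*(-0.0523) = -0.0031

0.0586 - 0.0031i


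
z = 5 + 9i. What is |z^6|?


|z| = sqrt(25+81) = sqrt(106) = 10.2956
|z^6| = |z|^6 = (sqrt(106))^6 = 106^3 = 1191016

|z^6| = 1191016


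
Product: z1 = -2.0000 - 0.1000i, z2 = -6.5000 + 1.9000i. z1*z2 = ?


Real = -2*(-6.5) - (-0.1)*1.9 = 13 - (-0.19) = 13.19
Imag = -2*1.9 - (6.5)*(-0.1) = -3.8 + 0.65 = -3.15

13.1900 - 3.1500i


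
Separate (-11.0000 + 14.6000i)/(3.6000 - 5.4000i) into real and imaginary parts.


Multiply by conjugate: (-11.0000 + 14.6000i)(3.6000 + 5.4000i) / (3.6^2 + (-5.4)^2)
Numerator real = -11*3.6 + 14.6*(-5.4) = -118.44
Numerator imag = 14.6*3.6 - (-11)*(-5.4) = -6.84
Denominator = 42.12
Re(z) = -118.44/42.12 = -2.8120
Im(z) = -6.84/42.12 = -0.1624

Re(z) = -2.8120, Im(z) = -0.1624


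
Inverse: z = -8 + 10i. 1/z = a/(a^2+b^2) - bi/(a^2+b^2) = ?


|z|^2 = 64+100 = 164
1/z = (-8 - 10i)/164

1/z = -0.0488 - 0.0610i


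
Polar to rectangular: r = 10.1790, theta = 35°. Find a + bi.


a = 10.1790*cos(35°) = 10.1790*0.81915 = 8.3381
b = 10.1790*sin(35°) = 10.1790*0.573576 = 5.8384

8.3381 + 5.8384i


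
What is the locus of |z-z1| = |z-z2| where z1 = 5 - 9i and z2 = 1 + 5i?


Equal distances means the locus is the perpendicular bisector of z1 and z2.
Midpoint = ((5+1)/2, (-9+5)/2) = (3.0000, -2.0000)

Perpendicular bisector through (3.0000, -2.0000)


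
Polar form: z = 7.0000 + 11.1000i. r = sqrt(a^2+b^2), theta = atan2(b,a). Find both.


r = sqrt(49+123.21) = sqrt(172.21) = 13.1229
theta = atan2(11.1, 7) = 57.7632 degrees

r = 13.1229, theta = 57.7632 degrees


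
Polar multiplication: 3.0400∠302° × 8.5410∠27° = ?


r = 3.0400 * 8.5410 = 25.9646
theta = 302° + 27° = 329° = 329° (mod 360)

25.9646 cis(329°)


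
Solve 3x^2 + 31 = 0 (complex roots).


disc = 0^2 - 4*3*31 = 0 - 372 = -372
sqrt(|disc|) = sqrt(372) = 19.2873
Real part = 0/(2*3) = 0
Imag part = 19.2873/(2*3) = 3.2146

0 ± 3.2146i


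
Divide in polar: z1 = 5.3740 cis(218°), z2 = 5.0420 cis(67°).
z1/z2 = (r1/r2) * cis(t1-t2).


r = 5.3740 / 5.0420 = 1.0658
theta = 218° - 67° = 151° = 151° (mod 360)

1.0658 cis(151°)


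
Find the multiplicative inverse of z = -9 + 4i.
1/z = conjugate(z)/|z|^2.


|z|^2 = 81+16 = 97
1/z = (-9 - 4i)/97

1/z = -0.0928 - 0.0412i


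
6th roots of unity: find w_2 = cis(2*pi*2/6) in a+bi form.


Angle = 360*2/6 = 120°
a = cos(120°) = -0.5000
b = sin(120°) = 0.8660

-0.5000 + 0.8660i


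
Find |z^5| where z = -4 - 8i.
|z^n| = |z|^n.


|z| = sqrt(16+64) = sqrt(80) = 8.9443
|z^5| = |z|^5 = (sqrt(80))^5 = 80^2 * sqrt(80) = 6400*sqrt(80)

|z^5| = 6400*sqrt(80) ≈ 57243.3402


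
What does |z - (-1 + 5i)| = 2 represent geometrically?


|z - z0| = r is a circle with center z0 and radius r.
Center = (-1, 5), radius = 2

Circle with center (-1, 5) and radius 2


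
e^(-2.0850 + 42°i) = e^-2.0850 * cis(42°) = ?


e^-2.0850 = 0.1243
cos(42°) = 0.7431
sin(42°) = 0.6691
Real = 0.1243*0.7431 = 0.0924
Imag = 0.1243*0.6691 = 0.0832

0.0924 + 0.0832i


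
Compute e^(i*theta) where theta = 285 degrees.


cos(285°) = 0.2588
sin(285°) = -0.9659

e^(i*285°) = 0.2588 - 0.9659i


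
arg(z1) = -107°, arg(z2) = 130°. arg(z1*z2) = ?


arg(z1*z2) = -107° + 130° = 23°
Normalized to (-180°, 180°]: 23°

23°


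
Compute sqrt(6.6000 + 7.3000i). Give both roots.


|z| = sqrt(43.56+53.29) = 9.8412
sqrt((|z|+a)/2) = sqrt((9.8412+6.6)/2) = sqrt(8.2206) = 2.8672
sqrt((|z|-a)/2) = sqrt((9.8412-6.6)/2) = sqrt(1.6206) = 1.2730

±(2.8672 + 1.2730i) i.e. 2.8672 + 1.2730i and -2.8672 - 1.2730i


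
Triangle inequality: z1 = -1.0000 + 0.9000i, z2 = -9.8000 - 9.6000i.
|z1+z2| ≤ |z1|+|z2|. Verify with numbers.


|z1| = sqrt((-1)^2 + 0.9^2) = sqrt(1.81) = 1.3454
|z2| = sqrt((-9.8)^2 + (-9.6)^2) = sqrt(188.2) = 13.7186
z1+z2 = -10.8000 - 8.7000i
|z1+z2| = sqrt(192.33) = 13.8683
|z1|+|z2| = 1.3454 + 13.7186 = 15.0640

|z1+z2| = 13.8683 ≤ |z1|+|z2| = 15.0640 (verified)


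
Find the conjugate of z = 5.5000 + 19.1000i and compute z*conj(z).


z_bar = 5.5000 - 19.1000i
z*z_bar = 5.5^2 + 19.1^2 = 30.25 + 364.81 = 395.06

z_bar = 5.5000 - 19.1000i, z*z_bar = 395.06


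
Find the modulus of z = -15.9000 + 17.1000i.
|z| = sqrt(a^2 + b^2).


|z| = sqrt((-15.9)^2 + 17.1^2) = sqrt(252.81 + 292.41) = sqrt(545.22) = 23.3499

|z| = 23.3499


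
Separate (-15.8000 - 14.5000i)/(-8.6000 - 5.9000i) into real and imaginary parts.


Multiply by conjugate: (-15.8000 - 14.5000i)(-8.6000 + 5.9000i) / ((-8.6)^2 + (-5.9)^2)
Numerator real = -15.8*(-8.6) - (14.5)*(-5.9) = 221.43
Numerator imag = -14.5*(-8.6) - (-15.8)*(-5.9) = 31.48
Denominator = 108.77
Re(z) = 221.43/108.77 = 2.0358
Im(z) = 31.48/108.77 = 0.2894

Re(z) = 2.0358, Im(z) = 0.2894


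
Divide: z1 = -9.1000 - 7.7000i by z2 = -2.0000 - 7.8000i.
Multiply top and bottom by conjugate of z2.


Conjugate of z2 = -2.0000 + 7.8000i
Numerator: (-9.1000 - 7.7000i)(-2.0000 + 7.8000i) = 78.2600 - 55.5800i
Denominator: (-2)^2 + (-7.8)^2 = 64.84
Result = (78.2600 - 55.5800i)/64.84

1.2070 - 0.8572i


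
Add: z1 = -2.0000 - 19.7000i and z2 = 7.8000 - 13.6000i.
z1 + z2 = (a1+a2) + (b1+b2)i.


Real: -2 + 7.8 = 5.8
Imag: -19.7 - 13.6 = -33.3

5.8000 - 33.3000i


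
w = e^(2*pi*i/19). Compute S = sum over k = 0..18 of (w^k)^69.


The roots are w_k = w^k with w = e^(2*pi*i/19), and (w^k)^69 = (w^69)^k.
So S = 1 + u + u^2 + ... + u^(18) with u = w^69.
69 = 3*19 + 12, so 69 is not a multiple of 19: u = (w^19)^3 * w^12 = w^12 ≠ 1 (w is a primitive 19th root), while u^19 = (w^19)^69 = 1.
Geometric series: S = (1 - u^19)/(1 - u) = (1 - 1)/(1 - u) = 0

S = 0


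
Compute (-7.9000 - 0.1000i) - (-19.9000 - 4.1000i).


Real: -7.9 + 19.9 = 12
Imag: -0.1 + 4.1 = 4

12.0000 + 4.0000i


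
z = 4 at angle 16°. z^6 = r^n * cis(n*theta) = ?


r^6 = 4^6 = 4096
n*theta = 6*16° = 96° = 96° (mod 360)
a = 4096*cos(96°) = -428.1486
b = 4096*sin(96°) = 4073.5617

4096 cis(96°) = -428.1486 + 4073.5617i


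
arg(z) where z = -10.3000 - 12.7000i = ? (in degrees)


Re = -10.3, Im = -12.7
arg = atan2(-12.7, -10.3) = -129.0429 degrees

arg(z) = -129.0429 degrees


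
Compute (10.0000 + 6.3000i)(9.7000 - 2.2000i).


Real = 10*9.7 - 6.3*(-2.2) = 97 - (-13.86) = 110.86
Imag = 10*(-2.2) + 9.7*6.3 = -22 + 61.11 = 39.11

110.8600 + 39.1100i


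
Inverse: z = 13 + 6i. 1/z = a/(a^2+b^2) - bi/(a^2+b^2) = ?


|z|^2 = 169+36 = 205
1/z = (13 - 6i)/205

1/z = 0.0634 - 0.0293i


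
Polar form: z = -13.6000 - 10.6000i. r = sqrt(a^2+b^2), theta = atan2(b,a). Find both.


r = sqrt(184.96+112.36) = sqrt(297.32) = 17.2430
theta = atan2(-10.6, -13.6) = -142.0667 degrees

r = 17.2430, theta = -142.0667 degrees


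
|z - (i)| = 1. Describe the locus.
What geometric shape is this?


|z - z0| = r is a circle with center z0 and radius r.
Center = (0, 1), radius = 1

Circle with center (0, 1) and radius 1


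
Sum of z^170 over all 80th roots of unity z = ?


The roots are w_k = w^k with w = e^(2*pi*i/80), and (w^k)^170 = (w^170)^k.
So S = 1 + u + u^2 + ... + u^(79) with u = w^170.
170 = 2*80 + 10, so 170 is not a multiple of 80: u = (w^80)^2 * w^10 = w^10 ≠ 1 (w is a primitive 80th root), while u^80 = (w^80)^170 = 1.
Geometric series: S = (1 - u^80)/(1 - u) = (1 - 1)/(1 - u) = 0

S = 0


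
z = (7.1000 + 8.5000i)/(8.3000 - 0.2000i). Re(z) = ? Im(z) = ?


Multiply by conjugate: (7.1000 + 8.5000i)(8.3000 + 0.2000i) / (8.3^2 + (-0.2)^2)
Numerator real = 7.1*8.3 + 8.5*(-0.2) = 57.23
Numerator imag = 8.5*8.3 - 7.1*(-0.2) = 71.97
Denominator = 68.93
Re(z) = 57.23/68.93 = 0.8303
Im(z) = 71.97/68.93 = 1.0441

Re(z) = 0.8303, Im(z) = 1.0441


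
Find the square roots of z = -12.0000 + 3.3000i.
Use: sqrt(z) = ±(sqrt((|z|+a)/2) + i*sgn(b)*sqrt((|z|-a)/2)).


|z| = sqrt(144+10.89) = 12.4455
sqrt((|z|+a)/2) = sqrt((12.4455+(-12))/2) = sqrt(0.2227) = 0.4720
sqrt((|z|-a)/2) = sqrt((12.4455-(-12))/2) = sqrt(12.2227) = 3.4961

±(0.4720 + 3.4961i) i.e. 0.4720 + 3.4961i and -0.4720 - 3.4961i


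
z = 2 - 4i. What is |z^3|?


|z| = sqrt(4+16) = sqrt(20) = 4.4721
|z^3| = |z|^3 = (sqrt(20))^3 = 20*sqrt(20)

|z^3| = 20*sqrt(20) ≈ 89.4427


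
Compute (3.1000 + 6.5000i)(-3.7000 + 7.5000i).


Real = 3.1*(-3.7) - 6.5*7.5 = -11.47 - 48.75 = -60.22
Imag = 3.1*7.5 - (3.7)*6.5 = 23.25 - (24.05) = -0.8

-60.2200 - 0.8000i


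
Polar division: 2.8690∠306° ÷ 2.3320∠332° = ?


r = 2.8690 / 2.3320 = 1.2303
theta = 306° - 332° = -26° = 334° (mod 360)

1.2303 cis(334°)


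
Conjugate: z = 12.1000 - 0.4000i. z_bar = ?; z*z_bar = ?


z_bar = 12.1000 + 0.4000i
z*z_bar = 12.1^2 + (-0.4)^2 = 146.41 + 0.16 = 146.57

z_bar = 12.1000 + 0.4000i, z*z_bar = 146.57


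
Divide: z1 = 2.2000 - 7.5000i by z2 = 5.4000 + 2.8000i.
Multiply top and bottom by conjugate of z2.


Conjugate of z2 = 5.4000 - 2.8000i
Numerator: (2.2000 - 7.5000i)(5.4000 - 2.8000i) = -9.1200 - 46.6600i
Denominator: 5.4^2 + 2.8^2 = 37
Result = (-9.1200 - 46.6600i)/37

-0.2465 - 1.2611i


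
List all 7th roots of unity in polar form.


The 7th roots of unity are cis(360k/7°) for k=0..6
Angle step = 360/7 = 51.4286°
Primitive root: cis(51.4286°)
Primitive root = 0.6235 + 0.7818i

7 roots at angles: 0°, 51.4286°, 102.8571°, 154.2857°, 205.7143°, 257.1429°, 308.5714°


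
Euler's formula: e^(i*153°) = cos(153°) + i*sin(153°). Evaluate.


cos(153°) = -0.8910
sin(153°) = 0.4540

e^(i*153°) = -0.8910 + 0.4540i


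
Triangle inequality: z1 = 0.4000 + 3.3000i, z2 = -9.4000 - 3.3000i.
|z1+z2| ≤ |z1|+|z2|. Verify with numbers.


|z1| = sqrt(0.4^2 + 3.3^2) = sqrt(11.05) = 3.3242
|z2| = sqrt((-9.4)^2 + (-3.3)^2) = sqrt(99.25) = 9.9624
z1+z2 = -9.0000
|z1+z2| = sqrt(81) = 9.0000
|z1|+|z2| = 3.3242 + 9.9624 = 13.2866

|z1+z2| = 9.0000 ≤ |z1|+|z2| = 13.2866 (verified)


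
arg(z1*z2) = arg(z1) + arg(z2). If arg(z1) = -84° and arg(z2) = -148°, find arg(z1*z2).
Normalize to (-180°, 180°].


arg(z1*z2) = -84° - 148° = -232°
Normalized to (-180°, 180°]: 128°

128°


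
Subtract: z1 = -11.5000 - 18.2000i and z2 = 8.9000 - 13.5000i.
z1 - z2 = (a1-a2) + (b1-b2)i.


Real: -11.5 - 8.9 = -20.4
Imag: -18.2 + 13.5 = -4.7

-20.4000 - 4.7000i


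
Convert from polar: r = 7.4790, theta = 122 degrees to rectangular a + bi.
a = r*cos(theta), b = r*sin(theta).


a = 7.4790*cos(122°) = 7.4790*(-0.52992) = -3.9633
b = 7.4790*sin(122°) = 7.4790*0.84805 = 6.3426

-3.9633 + 6.3426i


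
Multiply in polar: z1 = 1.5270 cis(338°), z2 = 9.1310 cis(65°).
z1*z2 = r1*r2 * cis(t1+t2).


r = 1.5270 * 9.1310 = 13.9430
theta = 338° + 65° = 403° = 43° (mod 360)

13.9430 cis(43°)


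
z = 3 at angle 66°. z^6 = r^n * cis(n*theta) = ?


r^6 = 3^6 = 729
n*theta = 6*66° = 396° = 36° (mod 360)
a = 729*cos(36°) = 589.7734
b = 729*sin(36°) = 428.4954

729 cis(36°) = 589.7734 + 428.4954i


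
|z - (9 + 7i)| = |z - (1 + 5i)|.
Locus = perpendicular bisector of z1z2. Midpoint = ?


Equal distances means the locus is the perpendicular bisector of z1 and z2.
Midpoint = ((9+1)/2, (7+5)/2) = (5.0000, 6.0000)

Perpendicular bisector through (5.0000, 6.0000)


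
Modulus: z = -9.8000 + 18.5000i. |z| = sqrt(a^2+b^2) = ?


|z| = sqrt((-9.8)^2 + 18.5^2) = sqrt(96.04 + 342.25) = sqrt(438.29) = 20.9354

|z| = 20.9354


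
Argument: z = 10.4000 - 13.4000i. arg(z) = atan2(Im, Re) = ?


Re = 10.4, Im = -13.4
arg = atan2(-13.4, 10.4) = -52.1843 degrees

arg(z) = -52.1843 degrees


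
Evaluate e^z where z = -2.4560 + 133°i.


e^-2.4560 = 0.0858
cos(133°) = -0.682
sin(133°) = 0.73135
Real = 0.0858*(-0.682) = -0.0585
Imag = 0.0858*0.73135 = 0.0627

-0.0585 + 0.0627i
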